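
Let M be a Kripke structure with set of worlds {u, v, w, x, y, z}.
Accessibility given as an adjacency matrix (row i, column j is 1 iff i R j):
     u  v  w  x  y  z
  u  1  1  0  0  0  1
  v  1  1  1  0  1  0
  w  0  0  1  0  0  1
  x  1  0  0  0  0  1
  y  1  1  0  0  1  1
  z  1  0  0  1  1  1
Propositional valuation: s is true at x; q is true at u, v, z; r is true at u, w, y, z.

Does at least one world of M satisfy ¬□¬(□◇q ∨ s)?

Let φ = ¬□¬(□◇q ∨ s). Evaluate φ at each world:
  u (successors {u, v, z}): φ is true.
  v (successors {u, v, w, y}): φ is true.
  w (successors {w, z}): φ is true.
  x (successors {u, z}): φ is true.
  y (successors {u, v, y, z}): φ is true.
  z (successors {u, x, y, z}): φ is true.
Detail at u (witness):
  At u: □¬(□◇q ∨ s) is false, so ¬□¬(□◇q ∨ s) is true.
    At u: □¬(□◇q ∨ s) requires ¬(□◇q ∨ s) at every successor {u, v, z}.
      ¬(□◇q ∨ s) fails at u, so □¬(□◇q ∨ s) is false at u.

Yes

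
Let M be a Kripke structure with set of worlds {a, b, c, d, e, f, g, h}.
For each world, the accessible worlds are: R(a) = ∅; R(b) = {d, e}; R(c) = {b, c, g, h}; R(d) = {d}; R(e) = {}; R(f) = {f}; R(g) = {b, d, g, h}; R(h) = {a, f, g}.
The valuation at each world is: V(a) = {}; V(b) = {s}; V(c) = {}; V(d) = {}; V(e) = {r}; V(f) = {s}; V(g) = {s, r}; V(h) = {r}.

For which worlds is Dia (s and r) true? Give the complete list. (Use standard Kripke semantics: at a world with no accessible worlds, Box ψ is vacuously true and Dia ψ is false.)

c, g, h

Let φ = Dia (s and r). Evaluate φ at each world:
  a (successors ∅): φ is false.
  b (successors {d, e}): φ is false.
  c (successors {b, c, g, h}): φ is true.
  d (successors {d}): φ is false.
  e (successors ∅): φ is false.
  f (successors {f}): φ is false.
  g (successors {b, d, g, h}): φ is true.
  h (successors {a, f, g}): φ is true.
For instance, at c:
  At c: Dia (s and r) requires s and r at some successor in {b, c, g, h}.
    s and r holds at g, so Dia (s and r) is true at c.
Satisfying worlds: {c, g, h}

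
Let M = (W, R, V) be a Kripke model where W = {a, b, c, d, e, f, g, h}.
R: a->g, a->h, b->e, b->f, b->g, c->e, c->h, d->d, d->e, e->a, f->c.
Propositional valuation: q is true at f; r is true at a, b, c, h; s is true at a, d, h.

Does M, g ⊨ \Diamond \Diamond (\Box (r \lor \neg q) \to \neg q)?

No

At g: no accessible worlds, so \Diamond \Diamond (\Box (r \lor \neg q) \to \neg q) is false.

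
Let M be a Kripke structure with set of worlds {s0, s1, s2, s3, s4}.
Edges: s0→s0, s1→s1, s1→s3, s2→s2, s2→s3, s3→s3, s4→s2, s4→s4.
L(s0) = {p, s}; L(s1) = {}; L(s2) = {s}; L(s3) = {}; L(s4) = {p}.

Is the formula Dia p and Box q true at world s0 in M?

No

At s0: Dia p is true, Box q is false, so Dia p and Box q is false.
  At s0: Dia p requires p at some successor in {s0}.
    p holds at s0, so Dia p is true at s0.
  At s0: Box q requires q at every successor {s0}.
    q fails at s0, so Box q is false at s0.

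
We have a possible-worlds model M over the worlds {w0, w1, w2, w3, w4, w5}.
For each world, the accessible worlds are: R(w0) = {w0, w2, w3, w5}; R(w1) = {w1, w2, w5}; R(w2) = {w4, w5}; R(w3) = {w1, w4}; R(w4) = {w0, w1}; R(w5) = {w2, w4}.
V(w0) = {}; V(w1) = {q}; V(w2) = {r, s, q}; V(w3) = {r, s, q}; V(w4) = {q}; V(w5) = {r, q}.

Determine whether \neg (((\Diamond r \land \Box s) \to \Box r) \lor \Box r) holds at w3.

No

At w3: ((\Diamond r \land \Box s) \to \Box r) \lor \Box r is true, so \neg (((\Diamond r \land \Box s) \to \Box r) \lor \Box r) is false.
  At w3: (\Diamond r \land \Box s) \to \Box r is true, \Box r is false, so ((\Diamond r \land \Box s) \to \Box r) \lor \Box r is true.
    At w3: \Diamond r \land \Box s is false, \Box r is false, so (\Diamond r \land \Box s) \to \Box r is true.
      At w3: \Diamond r is false, \Box s is false, so \Diamond r \land \Box s is false.
      At w3: \Box r requires r at every successor {w1, w4}.
        r fails at w1, so \Box r is false at w3.
    At w3: \Box r requires r at every successor {w1, w4}.
      r fails at w1, so \Box r is false at w3.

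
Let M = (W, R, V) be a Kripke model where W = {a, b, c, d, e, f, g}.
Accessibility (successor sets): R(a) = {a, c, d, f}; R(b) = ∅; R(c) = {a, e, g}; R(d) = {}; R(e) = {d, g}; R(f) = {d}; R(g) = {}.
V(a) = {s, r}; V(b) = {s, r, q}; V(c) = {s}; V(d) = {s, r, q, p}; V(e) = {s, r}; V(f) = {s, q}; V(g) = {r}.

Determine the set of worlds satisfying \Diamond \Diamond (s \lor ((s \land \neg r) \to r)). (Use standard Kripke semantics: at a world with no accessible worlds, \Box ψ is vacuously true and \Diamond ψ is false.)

a, c

Let φ = \Diamond \Diamond (s \lor ((s \land \neg r) \to r)). Evaluate φ at each world:
  a (successors {a, c, d, f}): φ is true.
  b (successors ∅): φ is false.
  c (successors {a, e, g}): φ is true.
  d (successors ∅): φ is false.
  e (successors {d, g}): φ is false.
  f (successors {d}): φ is false.
  g (successors ∅): φ is false.
For instance, at a:
  At a: \Diamond \Diamond (s \lor ((s \land \neg r) \to r)) requires \Diamond (s \lor ((s \land \neg r) \to r)) at some successor in {a, c, d, f}.
    \Diamond (s \lor ((s \land \neg r) \to r)) holds at a, so \Diamond \Diamond (s \lor ((s \land \neg r) \to r)) is true at a.
      At a: \Diamond (s \lor ((s \land \neg r) \to r)) requires s \lor ((s \land \neg r) \to r) at some successor in {a, c, d, f}.
        s \lor ((s \land \neg r) \to r) holds at a, so \Diamond (s \lor ((s \land \neg r) \to r)) is true at a.
Satisfying worlds: {a, c}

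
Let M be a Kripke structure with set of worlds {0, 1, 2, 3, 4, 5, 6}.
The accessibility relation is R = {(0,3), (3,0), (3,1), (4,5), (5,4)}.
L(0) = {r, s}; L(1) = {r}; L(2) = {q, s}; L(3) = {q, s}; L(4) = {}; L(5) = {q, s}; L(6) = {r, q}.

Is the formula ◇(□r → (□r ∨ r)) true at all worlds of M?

No

Recall that □ψ holds at a world iff ψ holds at every accessible world, and ◇ψ holds iff ψ holds at some accessible world.
Let φ = ◇(□r → (□r ∨ r)). Evaluate φ at each world:
  0 (successors {3}): φ is true.
  1 (successors ∅): φ is false.
  2 (successors ∅): φ is false.
  3 (successors {0, 1}): φ is true.
  4 (successors {5}): φ is true.
  5 (successors {4}): φ is true.
  6 (successors ∅): φ is false.
Detail at 1 (counterexample):
  At 1: no accessible worlds, so ◇(□r → (□r ∨ r)) is false.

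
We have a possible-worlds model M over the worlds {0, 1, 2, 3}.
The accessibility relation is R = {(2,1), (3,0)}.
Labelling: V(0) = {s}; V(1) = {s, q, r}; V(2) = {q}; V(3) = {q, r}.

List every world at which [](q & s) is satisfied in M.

Let φ = [](q & s). Evaluate φ at each world:
  0 (successors ∅): φ is true.
  1 (successors ∅): φ is true.
  2 (successors {1}): φ is true.
  3 (successors {0}): φ is false.
For instance, at 2:
  At 2: [](q & s) requires q & s at every successor {1}.
    At 1: q & s is true.
  So [](q & s) is true at 2.
Satisfying worlds: {0, 1, 2}

0, 1, 2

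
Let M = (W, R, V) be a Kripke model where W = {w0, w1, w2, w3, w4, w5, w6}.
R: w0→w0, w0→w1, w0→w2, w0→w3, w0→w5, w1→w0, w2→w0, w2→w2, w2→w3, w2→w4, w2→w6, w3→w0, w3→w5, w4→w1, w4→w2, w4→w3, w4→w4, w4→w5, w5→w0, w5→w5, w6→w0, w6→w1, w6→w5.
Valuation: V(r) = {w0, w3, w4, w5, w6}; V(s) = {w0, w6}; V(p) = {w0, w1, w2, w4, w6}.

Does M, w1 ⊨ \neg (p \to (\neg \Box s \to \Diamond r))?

Recall that \Box ψ holds at a world iff ψ holds at every accessible world, and \Diamond ψ holds iff ψ holds at some accessible world.
At w1: p \to (\neg \Box s \to \Diamond r) is true, so \neg (p \to (\neg \Box s \to \Diamond r)) is false.
  At w1: p is true, \neg \Box s \to \Diamond r is true, so p \to (\neg \Box s \to \Diamond r) is true.
    At w1: \neg \Box s is false, \Diamond r is true, so \neg \Box s \to \Diamond r is true.
      At w1: \Box s is true, so \neg \Box s is false.
      At w1: \Diamond r requires r at some successor in {w0}.
        r holds at w0, so \Diamond r is true at w1.

No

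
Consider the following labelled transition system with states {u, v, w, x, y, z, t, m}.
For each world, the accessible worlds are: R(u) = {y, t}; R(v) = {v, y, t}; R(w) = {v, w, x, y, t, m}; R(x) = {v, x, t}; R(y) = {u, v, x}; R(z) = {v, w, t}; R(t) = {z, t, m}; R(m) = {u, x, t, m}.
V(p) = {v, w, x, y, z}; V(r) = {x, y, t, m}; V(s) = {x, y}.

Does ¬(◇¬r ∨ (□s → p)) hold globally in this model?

Let φ = ¬(◇¬r ∨ (□s → p)). Evaluate φ at each world:
  u (successors {y, t}): φ is false.
  v (successors {v, y, t}): φ is false.
  w (successors {v, w, x, y, t, m}): φ is false.
  x (successors {v, x, t}): φ is false.
  y (successors {u, v, x}): φ is false.
  z (successors {v, w, t}): φ is false.
  t (successors {z, t, m}): φ is false.
  m (successors {u, x, t, m}): φ is false.
Detail at u (counterexample):
  At u: ◇¬r ∨ (□s → p) is true, so ¬(◇¬r ∨ (□s → p)) is false.
    At u: ◇¬r is false, □s → p is true, so ◇¬r ∨ (□s → p) is true.
      At u: ◇¬r requires ¬r at some successor in {y, t}.
        At y: ¬r is false.
        At t: ¬r is false.
      So ◇¬r is false at u.
      At u: □s is false, p is false, so □s → p is true.

No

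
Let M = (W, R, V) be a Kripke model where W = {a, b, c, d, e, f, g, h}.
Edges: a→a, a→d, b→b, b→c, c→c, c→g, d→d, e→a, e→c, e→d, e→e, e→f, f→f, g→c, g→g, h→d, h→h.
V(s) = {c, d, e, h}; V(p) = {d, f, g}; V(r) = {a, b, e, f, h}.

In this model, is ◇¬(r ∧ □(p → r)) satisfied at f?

No

At f: ◇¬(r ∧ □(p → r)) requires ¬(r ∧ □(p → r)) at some successor in {f}.
  At f: ¬(r ∧ □(p → r)) is false.
So ◇¬(r ∧ □(p → r)) is false at f.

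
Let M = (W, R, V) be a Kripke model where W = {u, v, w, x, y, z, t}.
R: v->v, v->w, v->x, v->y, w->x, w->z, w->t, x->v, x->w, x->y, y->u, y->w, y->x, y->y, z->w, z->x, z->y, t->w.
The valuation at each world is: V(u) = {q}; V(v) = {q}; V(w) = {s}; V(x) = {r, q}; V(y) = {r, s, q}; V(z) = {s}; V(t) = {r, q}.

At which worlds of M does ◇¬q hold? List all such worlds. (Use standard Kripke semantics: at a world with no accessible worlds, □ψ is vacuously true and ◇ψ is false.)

v, w, x, y, z, t

Recall that ◇ψ holds at a world iff ψ holds at some accessible world.
Let φ = ◇¬q. Evaluate φ at each world:
  u (successors ∅): φ is false.
  v (successors {v, w, x, y}): φ is true.
  w (successors {x, z, t}): φ is true.
  x (successors {v, w, y}): φ is true.
  y (successors {u, w, x, y}): φ is true.
  z (successors {w, x, y}): φ is true.
  t (successors {w}): φ is true.
For instance, at y:
  At y: ◇¬q requires ¬q at some successor in {u, w, x, y}.
    ¬q holds at w, so ◇¬q is true at y.
Satisfying worlds: {v, w, x, y, z, t}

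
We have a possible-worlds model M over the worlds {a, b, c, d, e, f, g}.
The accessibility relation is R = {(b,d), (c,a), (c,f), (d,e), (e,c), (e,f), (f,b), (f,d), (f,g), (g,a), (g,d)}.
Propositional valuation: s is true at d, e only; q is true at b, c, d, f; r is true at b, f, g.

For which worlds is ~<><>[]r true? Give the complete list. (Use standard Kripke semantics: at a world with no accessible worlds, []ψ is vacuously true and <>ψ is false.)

Let φ = ~<><>[]r. Evaluate φ at each world:
  a (successors ∅): φ is true.
  b (successors {d}): φ is true.
  c (successors {a, f}): φ is true.
  d (successors {e}): φ is true.
  e (successors {c, f}): φ is false.
  f (successors {b, d, g}): φ is false.
  g (successors {a, d}): φ is true.
For instance, at b:
  At b: <><>[]r is false, so ~<><>[]r is true.
    At b: <><>[]r requires <>[]r at some successor in {d}.
      At d: <>[]r is false.
    So <><>[]r is false at b.
Satisfying worlds: {a, b, c, d, g}

a, b, c, d, g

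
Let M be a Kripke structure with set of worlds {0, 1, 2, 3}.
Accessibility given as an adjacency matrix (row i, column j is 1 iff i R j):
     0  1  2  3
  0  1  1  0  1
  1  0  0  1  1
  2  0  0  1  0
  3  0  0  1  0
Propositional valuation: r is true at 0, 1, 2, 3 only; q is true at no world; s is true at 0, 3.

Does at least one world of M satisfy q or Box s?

No

Let φ = q or Box s. Evaluate φ at each world:
  0 (successors {0, 1, 3}): φ is false.
  1 (successors {2, 3}): φ is false.
  2 (successors {2}): φ is false.
  3 (successors {2}): φ is false.
For instance, at 2:
  At 2: q is false, Box s is false, so q or Box s is false.
    At 2: Box s requires s at every successor {2}.
      s fails at 2, so Box s is false at 2.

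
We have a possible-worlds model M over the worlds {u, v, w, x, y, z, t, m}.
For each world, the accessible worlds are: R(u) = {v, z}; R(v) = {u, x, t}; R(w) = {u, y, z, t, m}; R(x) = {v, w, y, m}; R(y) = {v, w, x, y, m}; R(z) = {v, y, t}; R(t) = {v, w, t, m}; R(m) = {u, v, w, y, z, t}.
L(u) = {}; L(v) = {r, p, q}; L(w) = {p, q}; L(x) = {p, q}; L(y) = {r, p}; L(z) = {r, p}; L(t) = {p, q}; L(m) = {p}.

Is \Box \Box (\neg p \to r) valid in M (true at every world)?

Recall that \Box ψ holds at a world iff ψ holds at every accessible world, and \Diamond ψ holds iff ψ holds at some accessible world.
Let φ = \Box \Box (\neg p \to r). Evaluate φ at each world:
  u (successors {v, z}): φ is false.
  v (successors {u, x, t}): φ is true.
  w (successors {u, y, z, t, m}): φ is false.
  x (successors {v, w, y, m}): φ is false.
  y (successors {v, w, x, y, m}): φ is false.
  z (successors {v, y, t}): φ is false.
  t (successors {v, w, t, m}): φ is false.
  m (successors {u, v, w, y, z, t}): φ is false.
Detail at u (counterexample):
  At u: \Box \Box (\neg p \to r) requires \Box (\neg p \to r) at every successor {v, z}.
    \Box (\neg p \to r) fails at v, so \Box \Box (\neg p \to r) is false at u.
      At v: \Box (\neg p \to r) requires \neg p \to r at every successor {u, x, t}.
        \neg p \to r fails at u, so \Box (\neg p \to r) is false at v.

No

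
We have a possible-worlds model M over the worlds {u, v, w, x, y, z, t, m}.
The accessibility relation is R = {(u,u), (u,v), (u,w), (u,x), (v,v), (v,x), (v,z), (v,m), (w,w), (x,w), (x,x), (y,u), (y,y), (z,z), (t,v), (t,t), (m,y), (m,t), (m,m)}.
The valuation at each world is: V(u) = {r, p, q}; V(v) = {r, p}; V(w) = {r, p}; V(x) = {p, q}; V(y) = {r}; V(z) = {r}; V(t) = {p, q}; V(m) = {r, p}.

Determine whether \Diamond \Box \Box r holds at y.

Recall that \Box ψ holds at a world iff ψ holds at every accessible world, and \Diamond ψ holds iff ψ holds at some accessible world.
At y: \Diamond \Box \Box r requires \Box \Box r at some successor in {u, y}.
  At u: \Box \Box r is false.
  At y: \Box \Box r is false.
So \Diamond \Box \Box r is false at y.

No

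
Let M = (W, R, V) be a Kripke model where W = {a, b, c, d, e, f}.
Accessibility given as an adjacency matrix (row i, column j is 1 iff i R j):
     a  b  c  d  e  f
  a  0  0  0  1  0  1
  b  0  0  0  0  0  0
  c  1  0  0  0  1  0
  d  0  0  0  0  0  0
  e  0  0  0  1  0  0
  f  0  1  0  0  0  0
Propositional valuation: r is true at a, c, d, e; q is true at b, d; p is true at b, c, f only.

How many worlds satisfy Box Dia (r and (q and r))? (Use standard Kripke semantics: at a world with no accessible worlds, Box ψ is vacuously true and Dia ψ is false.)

Recall that Box ψ holds at a world iff ψ holds at every accessible world, and Dia ψ holds iff ψ holds at some accessible world.
Let φ = Box Dia (r and (q and r)). Evaluate φ at each world:
  a (successors {d, f}): φ is false.
  b (successors ∅): φ is true.
  c (successors {a, e}): φ is true.
  d (successors ∅): φ is true.
  e (successors {d}): φ is false.
  f (successors {b}): φ is false.
For instance, at a:
  At a: Box Dia (r and (q and r)) requires Dia (r and (q and r)) at every successor {d, f}.
    Dia (r and (q and r)) fails at d, so Box Dia (r and (q and r)) is false at a.
      At d: no accessible worlds, so Dia (r and (q and r)) is false.
Satisfying worlds: {b, c, d}

3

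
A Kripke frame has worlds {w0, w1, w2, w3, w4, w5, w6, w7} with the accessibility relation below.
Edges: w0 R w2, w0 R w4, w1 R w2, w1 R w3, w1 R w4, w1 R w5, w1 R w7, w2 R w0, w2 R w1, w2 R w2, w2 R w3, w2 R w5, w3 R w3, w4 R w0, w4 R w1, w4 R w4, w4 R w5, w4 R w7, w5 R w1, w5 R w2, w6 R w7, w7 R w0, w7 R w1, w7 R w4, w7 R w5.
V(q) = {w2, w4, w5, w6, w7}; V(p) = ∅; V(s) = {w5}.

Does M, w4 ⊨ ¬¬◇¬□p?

Yes

At w4: ¬◇¬□p is false, so ¬¬◇¬□p is true.
  At w4: ◇¬□p is true, so ¬◇¬□p is false.
    At w4: ◇¬□p requires ¬□p at some successor in {w0, w1, w4, w5, w7}.
      ¬□p holds at w0, so ◇¬□p is true at w4.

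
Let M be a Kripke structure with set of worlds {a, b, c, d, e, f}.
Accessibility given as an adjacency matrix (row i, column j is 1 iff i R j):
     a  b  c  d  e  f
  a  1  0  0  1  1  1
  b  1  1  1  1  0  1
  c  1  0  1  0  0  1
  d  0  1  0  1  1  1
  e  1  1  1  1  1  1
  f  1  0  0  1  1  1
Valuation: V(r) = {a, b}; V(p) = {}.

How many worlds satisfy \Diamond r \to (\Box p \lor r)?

Let φ = \Diamond r \to (\Box p \lor r). Evaluate φ at each world:
  a (successors {a, d, e, f}): φ is true.
  b (successors {a, b, c, d, f}): φ is true.
  c (successors {a, c, f}): φ is false.
  d (successors {b, d, e, f}): φ is false.
  e (successors {a, b, c, d, e, f}): φ is false.
  f (successors {a, d, e, f}): φ is false.
For instance, at a:
  At a: \Diamond r is true, \Box p \lor r is true, so \Diamond r \to (\Box p \lor r) is true.
    At a: \Diamond r requires r at some successor in {a, d, e, f}.
      r holds at a, so \Diamond r is true at a.
    At a: \Box p is false, r is true, so \Box p \lor r is true.
      At a: \Box p requires p at every successor {a, d, e, f}.
        p fails at a, so \Box p is false at a.
Satisfying worlds: {a, b}

2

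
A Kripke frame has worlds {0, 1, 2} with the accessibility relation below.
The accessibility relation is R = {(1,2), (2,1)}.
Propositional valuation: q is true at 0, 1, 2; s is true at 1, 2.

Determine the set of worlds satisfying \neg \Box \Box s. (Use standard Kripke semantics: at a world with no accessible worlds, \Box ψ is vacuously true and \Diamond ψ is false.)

Let φ = \neg \Box \Box s. Evaluate φ at each world:
  0 (successors ∅): φ is false.
  1 (successors {2}): φ is false.
  2 (successors {1}): φ is false.
For instance, at 1:
  At 1: \Box \Box s is true, so \neg \Box \Box s is false.
    At 1: \Box \Box s requires \Box s at every successor {2}.
      At 2: \Box s is true.
    So \Box \Box s is true at 1.
Satisfying worlds: none.

none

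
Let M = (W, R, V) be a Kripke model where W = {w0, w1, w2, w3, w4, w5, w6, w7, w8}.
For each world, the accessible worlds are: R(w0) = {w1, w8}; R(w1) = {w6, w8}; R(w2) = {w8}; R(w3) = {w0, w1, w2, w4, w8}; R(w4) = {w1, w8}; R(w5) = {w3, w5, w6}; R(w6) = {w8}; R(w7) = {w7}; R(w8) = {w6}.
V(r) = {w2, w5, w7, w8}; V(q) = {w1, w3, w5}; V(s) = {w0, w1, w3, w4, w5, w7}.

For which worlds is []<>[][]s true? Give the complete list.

w7

Let φ = []<>[][]s. Evaluate φ at each world:
  w0 (successors {w1, w8}): φ is false.
  w1 (successors {w6, w8}): φ is false.
  w2 (successors {w8}): φ is false.
  w3 (successors {w0, w1, w2, w4, w8}): φ is false.
  w4 (successors {w1, w8}): φ is false.
  w5 (successors {w3, w5, w6}): φ is false.
  w6 (successors {w8}): φ is false.
  w7 (successors {w7}): φ is true.
  w8 (successors {w6}): φ is false.
For instance, at w5:
  At w5: []<>[][]s requires <>[][]s at every successor {w3, w5, w6}.
    <>[][]s fails at w3, so []<>[][]s is false at w5.
      At w3: <>[][]s requires [][]s at some successor in {w0, w1, w2, w4, w8}.
        At w0: [][]s is false.
        At w1: [][]s is false.
        At w2: [][]s is false.
        At w4: [][]s is false.
        At w8: [][]s is false.
      So <>[][]s is false at w3.
Satisfying worlds: {w7}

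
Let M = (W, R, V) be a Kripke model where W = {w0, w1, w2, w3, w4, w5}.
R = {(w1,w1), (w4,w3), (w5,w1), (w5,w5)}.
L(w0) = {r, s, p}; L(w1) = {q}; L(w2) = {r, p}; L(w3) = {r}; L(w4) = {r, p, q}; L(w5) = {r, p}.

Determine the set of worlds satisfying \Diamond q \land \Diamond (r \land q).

none

Recall that \Diamond ψ holds at a world iff ψ holds at some accessible world.
Let φ = \Diamond q \land \Diamond (r \land q). Evaluate φ at each world:
  w0 (successors ∅): φ is false.
  w1 (successors {w1}): φ is false.
  w2 (successors ∅): φ is false.
  w3 (successors ∅): φ is false.
  w4 (successors {w3}): φ is false.
  w5 (successors {w1, w5}): φ is false.
For instance, at w4:
  At w4: \Diamond q is false, \Diamond (r \land q) is false, so \Diamond q \land \Diamond (r \land q) is false.
    At w4: \Diamond q requires q at some successor in {w3}.
      At w3: q is false.
    So \Diamond q is false at w4.
    At w4: \Diamond (r \land q) requires r \land q at some successor in {w3}.
      At w3: r \land q is false.
    So \Diamond (r \land q) is false at w4.
Satisfying worlds: none.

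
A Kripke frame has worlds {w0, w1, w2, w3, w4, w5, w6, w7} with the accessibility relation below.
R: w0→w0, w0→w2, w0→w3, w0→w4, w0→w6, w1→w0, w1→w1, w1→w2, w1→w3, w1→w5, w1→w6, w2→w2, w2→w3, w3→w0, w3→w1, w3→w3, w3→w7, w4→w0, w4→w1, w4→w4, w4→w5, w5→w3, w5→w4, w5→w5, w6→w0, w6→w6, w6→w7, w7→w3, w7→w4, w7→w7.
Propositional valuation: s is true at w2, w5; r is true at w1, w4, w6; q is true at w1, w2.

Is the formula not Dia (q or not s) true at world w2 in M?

Recall that Dia ψ holds at a world iff ψ holds at some accessible world.
At w2: Dia (q or not s) is true, so not Dia (q or not s) is false.
  At w2: Dia (q or not s) requires q or not s at some successor in {w2, w3}.
    q or not s holds at w2, so Dia (q or not s) is true at w2.

No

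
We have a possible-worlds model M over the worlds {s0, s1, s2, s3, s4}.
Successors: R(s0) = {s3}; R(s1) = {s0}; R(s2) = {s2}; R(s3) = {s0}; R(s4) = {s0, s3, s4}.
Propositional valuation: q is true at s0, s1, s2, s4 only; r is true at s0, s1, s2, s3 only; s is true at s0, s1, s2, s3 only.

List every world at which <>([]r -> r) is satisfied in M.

Let φ = <>([]r -> r). Evaluate φ at each world:
  s0 (successors {s3}): φ is true.
  s1 (successors {s0}): φ is true.
  s2 (successors {s2}): φ is true.
  s3 (successors {s0}): φ is true.
  s4 (successors {s0, s3, s4}): φ is true.
For instance, at s4:
  At s4: <>([]r -> r) requires []r -> r at some successor in {s0, s3, s4}.
    []r -> r holds at s0, so <>([]r -> r) is true at s4.
      At s0: []r is true, r is true, so []r -> r is true.
Satisfying worlds: {s0, s1, s2, s3, s4}

s0, s1, s2, s3, s4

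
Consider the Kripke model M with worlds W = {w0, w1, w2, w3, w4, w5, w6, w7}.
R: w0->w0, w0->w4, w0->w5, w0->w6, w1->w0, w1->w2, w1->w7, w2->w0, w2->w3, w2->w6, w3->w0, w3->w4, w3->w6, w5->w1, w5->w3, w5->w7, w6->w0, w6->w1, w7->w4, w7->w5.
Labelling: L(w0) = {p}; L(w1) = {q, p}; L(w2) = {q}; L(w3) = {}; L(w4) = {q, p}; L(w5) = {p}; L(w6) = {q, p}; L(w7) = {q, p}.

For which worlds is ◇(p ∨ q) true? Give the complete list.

w0, w1, w2, w3, w5, w6, w7

Recall that ◇ψ holds at a world iff ψ holds at some accessible world.
Let φ = ◇(p ∨ q). Evaluate φ at each world:
  w0 (successors {w0, w4, w5, w6}): φ is true.
  w1 (successors {w0, w2, w7}): φ is true.
  w2 (successors {w0, w3, w6}): φ is true.
  w3 (successors {w0, w4, w6}): φ is true.
  w4 (successors ∅): φ is false.
  w5 (successors {w1, w3, w7}): φ is true.
  w6 (successors {w0, w1}): φ is true.
  w7 (successors {w4, w5}): φ is true.
For instance, at w7:
  At w7: ◇(p ∨ q) requires p ∨ q at some successor in {w4, w5}.
    p ∨ q holds at w4, so ◇(p ∨ q) is true at w7.
Satisfying worlds: {w0, w1, w2, w3, w5, w6, w7}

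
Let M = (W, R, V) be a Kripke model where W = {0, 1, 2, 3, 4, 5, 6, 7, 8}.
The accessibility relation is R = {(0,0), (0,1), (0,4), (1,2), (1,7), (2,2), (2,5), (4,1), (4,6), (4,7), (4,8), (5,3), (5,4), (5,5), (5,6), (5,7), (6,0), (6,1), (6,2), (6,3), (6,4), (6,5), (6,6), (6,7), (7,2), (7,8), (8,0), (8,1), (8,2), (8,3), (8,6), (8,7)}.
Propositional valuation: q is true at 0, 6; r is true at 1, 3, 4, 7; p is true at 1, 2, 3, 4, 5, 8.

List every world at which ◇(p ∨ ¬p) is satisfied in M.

0, 1, 2, 4, 5, 6, 7, 8

Recall that ◇ψ holds at a world iff ψ holds at some accessible world.
Let φ = ◇(p ∨ ¬p). Evaluate φ at each world:
  0 (successors {0, 1, 4}): φ is true.
  1 (successors {2, 7}): φ is true.
  2 (successors {2, 5}): φ is true.
  3 (successors ∅): φ is false.
  4 (successors {1, 6, 7, 8}): φ is true.
  5 (successors {3, 4, 5, 6, 7}): φ is true.
  6 (successors {0, 1, 2, 3, 4, 5, 6, 7}): φ is true.
  7 (successors {2, 8}): φ is true.
  8 (successors {0, 1, 2, 3, 6, 7}): φ is true.
For instance, at 4:
  At 4: ◇(p ∨ ¬p) requires p ∨ ¬p at some successor in {1, 6, 7, 8}.
    p ∨ ¬p holds at 1, so ◇(p ∨ ¬p) is true at 4.
Satisfying worlds: {0, 1, 2, 4, 5, 6, 7, 8}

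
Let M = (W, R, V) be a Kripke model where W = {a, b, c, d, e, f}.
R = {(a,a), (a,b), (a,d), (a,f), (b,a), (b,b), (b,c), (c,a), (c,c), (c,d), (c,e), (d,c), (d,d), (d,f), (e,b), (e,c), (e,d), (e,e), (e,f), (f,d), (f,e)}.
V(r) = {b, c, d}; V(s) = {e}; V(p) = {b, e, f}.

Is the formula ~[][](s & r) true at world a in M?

Recall that []ψ holds at a world iff ψ holds at every accessible world, and <>ψ holds iff ψ holds at some accessible world.
At a: [][](s & r) is false, so ~[][](s & r) is true.
  At a: [][](s & r) requires [](s & r) at every successor {a, b, d, f}.
    [](s & r) fails at a, so [][](s & r) is false at a.
      At a: [](s & r) requires s & r at every successor {a, b, d, f}.
        s & r fails at a, so [](s & r) is false at a.

Yes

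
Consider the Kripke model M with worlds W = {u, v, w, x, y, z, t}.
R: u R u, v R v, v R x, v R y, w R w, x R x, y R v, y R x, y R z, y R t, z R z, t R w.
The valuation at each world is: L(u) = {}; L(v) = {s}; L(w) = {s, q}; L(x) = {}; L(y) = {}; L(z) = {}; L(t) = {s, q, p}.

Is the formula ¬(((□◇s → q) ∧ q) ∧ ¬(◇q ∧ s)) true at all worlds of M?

Yes

Let φ = ¬(((□◇s → q) ∧ q) ∧ ¬(◇q ∧ s)). Evaluate φ at each world:
  u (successors {u}): φ is true.
  v (successors {v, x, y}): φ is true.
  w (successors {w}): φ is true.
  x (successors {x}): φ is true.
  y (successors {v, x, z, t}): φ is true.
  z (successors {z}): φ is true.
  t (successors {w}): φ is true.
For instance, at u:
  At u: ((□◇s → q) ∧ q) ∧ ¬(◇q ∧ s) is false, so ¬(((□◇s → q) ∧ q) ∧ ¬(◇q ∧ s)) is true.
    At u: (□◇s → q) ∧ q is false, ¬(◇q ∧ s) is true, so ((□◇s → q) ∧ q) ∧ ¬(◇q ∧ s) is false.
      At u: □◇s → q is true, q is false, so (□◇s → q) ∧ q is false.
      At u: ◇q ∧ s is false, so ¬(◇q ∧ s) is true.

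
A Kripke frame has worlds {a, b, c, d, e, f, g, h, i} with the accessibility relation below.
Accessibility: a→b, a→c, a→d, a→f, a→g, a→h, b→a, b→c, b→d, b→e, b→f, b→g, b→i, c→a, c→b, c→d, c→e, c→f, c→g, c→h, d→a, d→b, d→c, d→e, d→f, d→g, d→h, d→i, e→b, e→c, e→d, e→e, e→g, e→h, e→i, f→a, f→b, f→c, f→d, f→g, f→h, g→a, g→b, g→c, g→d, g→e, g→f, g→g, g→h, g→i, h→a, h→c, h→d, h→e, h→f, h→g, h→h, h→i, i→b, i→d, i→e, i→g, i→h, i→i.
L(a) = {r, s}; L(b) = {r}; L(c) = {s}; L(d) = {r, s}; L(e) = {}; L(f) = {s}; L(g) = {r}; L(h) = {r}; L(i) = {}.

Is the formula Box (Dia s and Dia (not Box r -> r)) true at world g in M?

Yes

At g: Box (Dia s and Dia (not Box r -> r)) requires Dia s and Dia (not Box r -> r) at every successor {a, b, c, d, e, f, g, h, i}.
  At a: Dia s and Dia (not Box r -> r) is true.
  At b: Dia s and Dia (not Box r -> r) is true.
  At c: Dia s and Dia (not Box r -> r) is true.
  At d: Dia s and Dia (not Box r -> r) is true.
  At e: Dia s and Dia (not Box r -> r) is true.
  At f: Dia s and Dia (not Box r -> r) is true.
  At g: Dia s and Dia (not Box r -> r) is true.
  At h: Dia s and Dia (not Box r -> r) is true.
  At i: Dia s and Dia (not Box r -> r) is true.
So Box (Dia s and Dia (not Box r -> r)) is true at g.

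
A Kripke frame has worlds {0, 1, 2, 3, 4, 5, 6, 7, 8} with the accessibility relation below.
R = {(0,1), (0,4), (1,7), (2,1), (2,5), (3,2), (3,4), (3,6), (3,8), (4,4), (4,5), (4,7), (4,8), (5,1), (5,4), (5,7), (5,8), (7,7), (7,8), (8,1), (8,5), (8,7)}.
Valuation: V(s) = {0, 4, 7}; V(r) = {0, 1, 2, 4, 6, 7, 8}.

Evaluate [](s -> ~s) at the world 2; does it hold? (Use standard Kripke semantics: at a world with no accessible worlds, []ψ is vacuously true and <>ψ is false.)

At 2: [](s -> ~s) requires s -> ~s at every successor {1, 5}.
  At 1: s -> ~s is true.
  At 5: s -> ~s is true.
So [](s -> ~s) is true at 2.

Yes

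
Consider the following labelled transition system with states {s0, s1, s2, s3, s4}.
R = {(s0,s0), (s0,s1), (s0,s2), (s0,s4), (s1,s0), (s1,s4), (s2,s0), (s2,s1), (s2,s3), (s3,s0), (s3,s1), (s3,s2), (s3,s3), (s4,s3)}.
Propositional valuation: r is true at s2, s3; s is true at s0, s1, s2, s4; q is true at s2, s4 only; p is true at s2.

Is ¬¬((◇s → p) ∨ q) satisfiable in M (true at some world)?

Yes

Let φ = ¬¬((◇s → p) ∨ q). Evaluate φ at each world:
  s0 (successors {s0, s1, s2, s4}): φ is false.
  s1 (successors {s0, s4}): φ is false.
  s2 (successors {s0, s1, s3}): φ is true.
  s3 (successors {s0, s1, s2, s3}): φ is false.
  s4 (successors {s3}): φ is true.
Detail at s2 (witness):
  At s2: ¬((◇s → p) ∨ q) is false, so ¬¬((◇s → p) ∨ q) is true.
    At s2: (◇s → p) ∨ q is true, so ¬((◇s → p) ∨ q) is false.
      At s2: ◇s → p is true, q is true, so (◇s → p) ∨ q is true.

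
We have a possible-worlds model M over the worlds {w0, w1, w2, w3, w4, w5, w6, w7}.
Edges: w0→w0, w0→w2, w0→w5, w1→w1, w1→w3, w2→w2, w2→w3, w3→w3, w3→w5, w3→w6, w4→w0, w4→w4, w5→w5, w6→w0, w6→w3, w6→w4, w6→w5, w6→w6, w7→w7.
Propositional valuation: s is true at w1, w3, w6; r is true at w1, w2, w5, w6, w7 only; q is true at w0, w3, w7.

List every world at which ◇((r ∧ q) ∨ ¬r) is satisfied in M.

Let φ = ◇((r ∧ q) ∨ ¬r). Evaluate φ at each world:
  w0 (successors {w0, w2, w5}): φ is true.
  w1 (successors {w1, w3}): φ is true.
  w2 (successors {w2, w3}): φ is true.
  w3 (successors {w3, w5, w6}): φ is true.
  w4 (successors {w0, w4}): φ is true.
  w5 (successors {w5}): φ is false.
  w6 (successors {w0, w3, w4, w5, w6}): φ is true.
  w7 (successors {w7}): φ is true.
For instance, at w3:
  At w3: ◇((r ∧ q) ∨ ¬r) requires (r ∧ q) ∨ ¬r at some successor in {w3, w5, w6}.
    (r ∧ q) ∨ ¬r holds at w3, so ◇((r ∧ q) ∨ ¬r) is true at w3.
Satisfying worlds: {w0, w1, w2, w3, w4, w6, w7}

w0, w1, w2, w3, w4, w6, w7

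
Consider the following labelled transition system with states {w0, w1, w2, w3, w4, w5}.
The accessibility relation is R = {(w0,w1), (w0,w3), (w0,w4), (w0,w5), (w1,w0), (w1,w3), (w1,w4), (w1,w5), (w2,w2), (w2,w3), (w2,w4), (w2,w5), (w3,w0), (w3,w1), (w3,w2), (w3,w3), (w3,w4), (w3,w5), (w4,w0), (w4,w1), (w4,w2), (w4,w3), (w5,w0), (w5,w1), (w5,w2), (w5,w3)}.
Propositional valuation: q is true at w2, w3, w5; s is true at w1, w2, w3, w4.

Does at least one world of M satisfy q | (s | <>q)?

Yes

Let φ = q | (s | <>q). Evaluate φ at each world:
  w0 (successors {w1, w3, w4, w5}): φ is true.
  w1 (successors {w0, w3, w4, w5}): φ is true.
  w2 (successors {w2, w3, w4, w5}): φ is true.
  w3 (successors {w0, w1, w2, w3, w4, w5}): φ is true.
  w4 (successors {w0, w1, w2, w3}): φ is true.
  w5 (successors {w0, w1, w2, w3}): φ is true.
Detail at w0 (witness):
  At w0: q is false, s | <>q is true, so q | (s | <>q) is true.
    At w0: s is false, <>q is true, so s | <>q is true.
      At w0: <>q requires q at some successor in {w1, w3, w4, w5}.
        q holds at w3, so <>q is true at w0.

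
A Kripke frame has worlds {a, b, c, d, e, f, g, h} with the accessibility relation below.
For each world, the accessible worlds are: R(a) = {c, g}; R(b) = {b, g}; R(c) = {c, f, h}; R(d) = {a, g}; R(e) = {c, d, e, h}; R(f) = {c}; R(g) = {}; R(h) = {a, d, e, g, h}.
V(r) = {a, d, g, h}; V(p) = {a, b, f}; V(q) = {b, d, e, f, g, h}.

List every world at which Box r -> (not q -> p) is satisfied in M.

Let φ = Box r -> (not q -> p). Evaluate φ at each world:
  a (successors {c, g}): φ is true.
  b (successors {b, g}): φ is true.
  c (successors {c, f, h}): φ is true.
  d (successors {a, g}): φ is true.
  e (successors {c, d, e, h}): φ is true.
  f (successors {c}): φ is true.
  g (successors ∅): φ is true.
  h (successors {a, d, e, g, h}): φ is true.
For instance, at c:
  At c: Box r is false, not q -> p is false, so Box r -> (not q -> p) is true.
    At c: Box r requires r at every successor {c, f, h}.
      r fails at c, so Box r is false at c.
Satisfying worlds: {a, b, c, d, e, f, g, h}

a, b, c, d, e, f, g, h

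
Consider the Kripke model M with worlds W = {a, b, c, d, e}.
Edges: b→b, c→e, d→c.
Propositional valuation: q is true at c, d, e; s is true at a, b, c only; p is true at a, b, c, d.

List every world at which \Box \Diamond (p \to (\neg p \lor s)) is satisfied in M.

a, b, d, e

Recall that \Box ψ holds at a world iff ψ holds at every accessible world, and \Diamond ψ holds iff ψ holds at some accessible world.
Let φ = \Box \Diamond (p \to (\neg p \lor s)). Evaluate φ at each world:
  a (successors ∅): φ is true.
  b (successors {b}): φ is true.
  c (successors {e}): φ is false.
  d (successors {c}): φ is true.
  e (successors ∅): φ is true.
For instance, at c:
  At c: \Box \Diamond (p \to (\neg p \lor s)) requires \Diamond (p \to (\neg p \lor s)) at every successor {e}.
    \Diamond (p \to (\neg p \lor s)) fails at e, so \Box \Diamond (p \to (\neg p \lor s)) is false at c.
      At e: no accessible worlds, so \Diamond (p \to (\neg p \lor s)) is false.
Satisfying worlds: {a, b, d, e}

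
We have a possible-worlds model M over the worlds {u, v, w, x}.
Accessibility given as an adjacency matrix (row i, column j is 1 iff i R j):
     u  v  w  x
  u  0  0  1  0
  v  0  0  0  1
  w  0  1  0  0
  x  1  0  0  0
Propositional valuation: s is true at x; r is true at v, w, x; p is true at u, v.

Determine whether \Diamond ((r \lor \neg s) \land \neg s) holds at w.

At w: \Diamond ((r \lor \neg s) \land \neg s) requires (r \lor \neg s) \land \neg s at some successor in {v}.
  (r \lor \neg s) \land \neg s holds at v, so \Diamond ((r \lor \neg s) \land \neg s) is true at w.

Yes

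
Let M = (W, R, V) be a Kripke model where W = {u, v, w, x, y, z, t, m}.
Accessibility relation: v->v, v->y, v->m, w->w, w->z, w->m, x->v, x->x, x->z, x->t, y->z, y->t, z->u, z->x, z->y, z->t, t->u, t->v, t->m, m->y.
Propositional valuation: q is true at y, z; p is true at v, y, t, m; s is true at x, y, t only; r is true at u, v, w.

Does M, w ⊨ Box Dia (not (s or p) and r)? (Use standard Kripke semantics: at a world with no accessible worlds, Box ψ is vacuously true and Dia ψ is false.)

At w: Box Dia (not (s or p) and r) requires Dia (not (s or p) and r) at every successor {w, z, m}.
  Dia (not (s or p) and r) fails at m, so Box Dia (not (s or p) and r) is false at w.
    At m: Dia (not (s or p) and r) requires not (s or p) and r at some successor in {y}.
      At y: not (s or p) and r is false.
    So Dia (not (s or p) and r) is false at m.

No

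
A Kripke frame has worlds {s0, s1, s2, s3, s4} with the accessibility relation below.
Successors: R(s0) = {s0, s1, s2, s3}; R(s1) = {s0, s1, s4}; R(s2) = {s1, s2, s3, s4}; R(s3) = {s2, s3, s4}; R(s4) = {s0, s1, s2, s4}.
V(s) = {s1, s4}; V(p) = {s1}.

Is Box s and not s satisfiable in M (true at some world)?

Let φ = Box s and not s. Evaluate φ at each world:
  s0 (successors {s0, s1, s2, s3}): φ is false.
  s1 (successors {s0, s1, s4}): φ is false.
  s2 (successors {s1, s2, s3, s4}): φ is false.
  s3 (successors {s2, s3, s4}): φ is false.
  s4 (successors {s0, s1, s2, s4}): φ is false.
For instance, at s2:
  At s2: Box s is false, not s is true, so Box s and not s is false.
    At s2: Box s requires s at every successor {s1, s2, s3, s4}.
      s fails at s2, so Box s is false at s2.

No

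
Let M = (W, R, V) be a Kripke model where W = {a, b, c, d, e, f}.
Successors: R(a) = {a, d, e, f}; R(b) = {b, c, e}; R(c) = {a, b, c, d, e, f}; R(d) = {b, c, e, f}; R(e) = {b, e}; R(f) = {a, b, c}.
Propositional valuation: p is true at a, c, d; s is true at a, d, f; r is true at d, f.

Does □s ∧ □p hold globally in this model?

Let φ = □s ∧ □p. Evaluate φ at each world:
  a (successors {a, d, e, f}): φ is false.
  b (successors {b, c, e}): φ is false.
  c (successors {a, b, c, d, e, f}): φ is false.
  d (successors {b, c, e, f}): φ is false.
  e (successors {b, e}): φ is false.
  f (successors {a, b, c}): φ is false.
Detail at a (counterexample):
  At a: □s is false, □p is false, so □s ∧ □p is false.
    At a: □s requires s at every successor {a, d, e, f}.
      s fails at e, so □s is false at a.
    At a: □p requires p at every successor {a, d, e, f}.
      p fails at e, so □p is false at a.

No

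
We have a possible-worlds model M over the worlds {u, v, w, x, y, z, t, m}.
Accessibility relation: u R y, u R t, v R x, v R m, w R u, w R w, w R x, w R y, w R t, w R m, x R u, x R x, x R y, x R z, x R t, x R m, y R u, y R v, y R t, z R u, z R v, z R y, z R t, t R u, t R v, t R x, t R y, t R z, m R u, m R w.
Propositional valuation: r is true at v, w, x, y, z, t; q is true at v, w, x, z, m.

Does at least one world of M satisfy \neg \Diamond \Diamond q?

Let φ = \neg \Diamond \Diamond q. Evaluate φ at each world:
  u (successors {y, t}): φ is false.
  v (successors {x, m}): φ is false.
  w (successors {u, w, x, y, t, m}): φ is false.
  x (successors {u, x, y, z, t, m}): φ is false.
  y (successors {u, v, t}): φ is false.
  z (successors {u, v, y, t}): φ is false.
  t (successors {u, v, x, y, z}): φ is false.
  m (successors {u, w}): φ is false.
For instance, at t:
  At t: \Diamond \Diamond q is true, so \neg \Diamond \Diamond q is false.
    At t: \Diamond \Diamond q requires \Diamond q at some successor in {u, v, x, y, z}.
      \Diamond q holds at v, so \Diamond \Diamond q is true at t.

No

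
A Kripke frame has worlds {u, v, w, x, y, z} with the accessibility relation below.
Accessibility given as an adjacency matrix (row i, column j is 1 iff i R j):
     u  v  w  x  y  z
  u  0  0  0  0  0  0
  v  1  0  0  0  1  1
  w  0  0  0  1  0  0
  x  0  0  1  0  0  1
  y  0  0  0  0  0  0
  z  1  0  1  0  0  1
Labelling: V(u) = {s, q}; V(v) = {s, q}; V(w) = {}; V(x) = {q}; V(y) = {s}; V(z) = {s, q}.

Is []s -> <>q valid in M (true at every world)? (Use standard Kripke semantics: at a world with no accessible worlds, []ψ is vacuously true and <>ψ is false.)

Let φ = []s -> <>q. Evaluate φ at each world:
  u (successors ∅): φ is false.
  v (successors {u, y, z}): φ is true.
  w (successors {x}): φ is true.
  x (successors {w, z}): φ is true.
  y (successors ∅): φ is false.
  z (successors {u, w, z}): φ is true.
Detail at u (counterexample):
  At u: []s is true, <>q is false, so []s -> <>q is false.
    At u: no accessible worlds, so []s holds vacuously.
    At u: no accessible worlds, so <>q is false.

No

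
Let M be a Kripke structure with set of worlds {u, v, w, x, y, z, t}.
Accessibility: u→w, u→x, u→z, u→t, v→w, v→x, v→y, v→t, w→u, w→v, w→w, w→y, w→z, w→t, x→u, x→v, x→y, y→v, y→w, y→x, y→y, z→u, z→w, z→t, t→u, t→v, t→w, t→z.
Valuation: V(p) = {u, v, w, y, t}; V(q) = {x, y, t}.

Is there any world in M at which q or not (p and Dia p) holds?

Yes

Let φ = q or not (p and Dia p). Evaluate φ at each world:
  u (successors {w, x, z, t}): φ is false.
  v (successors {w, x, y, t}): φ is false.
  w (successors {u, v, w, y, z, t}): φ is false.
  x (successors {u, v, y}): φ is true.
  y (successors {v, w, x, y}): φ is true.
  z (successors {u, w, t}): φ is true.
  t (successors {u, v, w, z}): φ is true.
Detail at x (witness):
  At x: q is true, not (p and Dia p) is true, so q or not (p and Dia p) is true.
    At x: p and Dia p is false, so not (p and Dia p) is true.
      At x: p is false, Dia p is true, so p and Dia p is false.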